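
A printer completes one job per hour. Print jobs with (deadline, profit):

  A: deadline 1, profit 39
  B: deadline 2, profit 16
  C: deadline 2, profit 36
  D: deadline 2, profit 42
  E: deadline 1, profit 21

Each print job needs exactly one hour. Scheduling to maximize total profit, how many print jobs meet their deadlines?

Sort by profit descending; place each in the latest free slot ≤ its deadline.
By profit: D(d2,42), A(d1,39), C(d2,36), E(d1,21), B(d2,16)
D→slot 2; A→slot 1; C skipped; E skipped; B skipped.
2 of 5 scheduled.

2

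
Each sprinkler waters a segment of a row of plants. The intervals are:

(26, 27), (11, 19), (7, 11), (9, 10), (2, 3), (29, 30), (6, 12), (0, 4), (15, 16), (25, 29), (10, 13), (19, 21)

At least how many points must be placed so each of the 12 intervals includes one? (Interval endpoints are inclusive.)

Sort by right endpoint; whenever an interval is uncovered, place a point at its right end.
By right end: [2,3]  [0,4]  [9,10]  [7,11]  [6,12]  [10,13]  [15,16]  [11,19]  [19,21]  [26,27]  [25,29]  [29,30]
[2,3] uncovered → point at 3; [9,10] uncovered → point at 10; [15,16] uncovered → point at 16; [19,21] uncovered → point at 21; [26,27] uncovered → point at 27; [29,30] uncovered → point at 30.
Points: 3, 10, 16, 21, 27, 30 (6 total).

6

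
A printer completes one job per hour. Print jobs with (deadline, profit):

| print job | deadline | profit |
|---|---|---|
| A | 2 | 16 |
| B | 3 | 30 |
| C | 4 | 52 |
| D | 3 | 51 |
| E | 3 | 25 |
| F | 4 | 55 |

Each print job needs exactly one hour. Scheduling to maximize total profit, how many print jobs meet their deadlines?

4

Sort by profit descending; place each in the latest free slot ≤ its deadline.
By profit: F(d4,55), C(d4,52), D(d3,51), B(d3,30), E(d3,25), A(d2,16)
F→slot 4; C→slot 3; D→slot 2; B→slot 1; E skipped; A skipped.
4 of 6 scheduled.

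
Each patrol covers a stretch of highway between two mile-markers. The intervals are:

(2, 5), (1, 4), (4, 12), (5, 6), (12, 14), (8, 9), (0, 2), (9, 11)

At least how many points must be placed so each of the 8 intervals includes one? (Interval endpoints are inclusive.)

4

Sort by right endpoint; whenever an interval is uncovered, place a point at its right end.
Sorted: [0,2] [1,4] [2,5] [5,6] [8,9] [9,11] [4,12] [12,14]
{[0,2],[1,4],[2,5]} hit by 2; {[5,6]} hit by 6; {[8,9],[9,11],[4,12]} hit by 9; {[12,14]} hit by 14.
Points: 2, 6, 9, 14 (4 total).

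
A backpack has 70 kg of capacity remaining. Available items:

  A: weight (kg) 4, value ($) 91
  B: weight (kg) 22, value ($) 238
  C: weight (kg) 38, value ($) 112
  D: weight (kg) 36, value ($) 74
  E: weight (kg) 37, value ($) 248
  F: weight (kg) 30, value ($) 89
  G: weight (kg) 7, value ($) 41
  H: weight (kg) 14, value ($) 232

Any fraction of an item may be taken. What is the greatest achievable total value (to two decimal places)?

Sort by value per unit weight and fill in that order.
Order: A (91/4=22.75) > H (232/14=16.57) > B (238/22=10.82) > E (248/37=6.70) > G (41/7=5.86) > F (89/30=2.97) > C (112/38=2.95) > D (74/36=2.06)
Fill: take A (4 @ 91) → take H (14 @ 232) → take B (22 @ 238) → take 30/37 of E → 201.08; 70/70 used.
Total value = 762.08

762.08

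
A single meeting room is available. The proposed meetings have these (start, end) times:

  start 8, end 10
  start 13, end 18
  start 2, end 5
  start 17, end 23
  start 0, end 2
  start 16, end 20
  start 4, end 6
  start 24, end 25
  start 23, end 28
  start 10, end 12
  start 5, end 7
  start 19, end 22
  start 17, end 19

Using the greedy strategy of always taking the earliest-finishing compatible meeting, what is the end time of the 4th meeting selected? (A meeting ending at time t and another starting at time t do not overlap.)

10

Order by finish time; keep every interval that doesn't clash with the previous kept one.
Sorted by end: (0,2)  (2,5)  (4,6)  (5,7)  (8,10)  (10,12)  (13,18)  (17,19)  (16,20)  (19,22)  (17,23)  (24,25)  (23,28)
take (0,2); take (2,5); take (5,7); take (8,10); take (10,12); take (13,18); take (19,22); take (24,25).
Selected: (0,2) (2,5) (5,7) (8,10) (10,12) (13,18) (19,22) (24,25)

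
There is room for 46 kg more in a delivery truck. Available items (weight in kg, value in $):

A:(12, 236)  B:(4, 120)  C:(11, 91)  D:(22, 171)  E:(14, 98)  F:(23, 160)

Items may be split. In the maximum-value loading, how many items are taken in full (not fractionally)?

Greedy by value/weight ratio, highest first.
Ratios (sorted): B 30.00, A 19.67, C 8.27, D 7.77, E 7.00, F 6.96
take B (4 @ 120); take A (12 @ 236); take C (11 @ 91); take 19/22 of D → 147.68. Capacity used 46/46.
3 item(s) taken whole; one partial (take 19/22 of D).

3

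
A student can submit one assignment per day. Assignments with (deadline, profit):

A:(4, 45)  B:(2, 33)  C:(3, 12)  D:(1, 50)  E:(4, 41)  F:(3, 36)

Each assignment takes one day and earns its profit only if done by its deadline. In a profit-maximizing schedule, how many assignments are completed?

4

Sort by profit descending; place each in the latest free slot ≤ its deadline.
By profit: D(d1,50), A(d4,45), E(d4,41), F(d3,36), B(d2,33), C(d3,12)
D→slot 1; A→slot 4; E→slot 3; F→slot 2; B skipped; C skipped.
4 of 6 scheduled.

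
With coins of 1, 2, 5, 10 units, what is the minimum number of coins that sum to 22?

22 − 2×10→2 − 1×2→0
Total coins = 2 + 1 = 3

3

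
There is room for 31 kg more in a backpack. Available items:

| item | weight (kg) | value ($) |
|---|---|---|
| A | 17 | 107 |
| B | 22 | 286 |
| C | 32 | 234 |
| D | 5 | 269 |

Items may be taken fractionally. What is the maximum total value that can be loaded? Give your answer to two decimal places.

Ratios (sorted): D 53.80, B 13.00, C 7.31, A 6.29
take D (5 @ 269); take B (22 @ 286); take 4/32 of C → 29.25. Capacity used 31/31.
Total value = 584.25

584.25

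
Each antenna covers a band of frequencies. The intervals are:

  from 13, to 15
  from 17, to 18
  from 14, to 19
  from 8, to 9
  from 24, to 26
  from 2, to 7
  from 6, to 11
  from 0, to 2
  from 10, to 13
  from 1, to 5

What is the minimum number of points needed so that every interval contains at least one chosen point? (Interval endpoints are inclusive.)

5

By right end: [0,2]  [1,5]  [2,7]  [8,9]  [6,11]  [10,13]  [13,15]  [17,18]  [14,19]  [24,26]
[0,2] uncovered → point at 2; [8,9] uncovered → point at 9; [10,13] uncovered → point at 13; [17,18] uncovered → point at 18; [24,26] uncovered → point at 26.
Points: 2, 9, 13, 18, 26 (5 total).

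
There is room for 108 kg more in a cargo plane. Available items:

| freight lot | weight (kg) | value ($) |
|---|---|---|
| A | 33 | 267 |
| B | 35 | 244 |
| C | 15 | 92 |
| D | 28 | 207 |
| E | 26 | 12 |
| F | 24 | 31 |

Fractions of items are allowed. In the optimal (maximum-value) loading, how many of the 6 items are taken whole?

3

Ratios (sorted): A 8.09, D 7.39, B 6.97, C 6.13, F 1.29, E 0.46
take A (33 @ 267); take D (28 @ 207); take B (35 @ 244); take 12/15 of C → 73.60. Capacity used 108/108.
3 item(s) taken whole; one partial (take 12/15 of C).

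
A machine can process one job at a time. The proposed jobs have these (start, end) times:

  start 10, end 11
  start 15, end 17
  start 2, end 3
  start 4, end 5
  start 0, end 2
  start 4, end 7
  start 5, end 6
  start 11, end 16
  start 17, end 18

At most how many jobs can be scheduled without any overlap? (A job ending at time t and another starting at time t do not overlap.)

7

Greedy by earliest finish: after sorting by end time, pick each interval compatible with the last pick.
By end time: (0,2), (2,3), (4,5), (5,6), (4,7), (10,11), (11,16), (15,17), (17,18).
Pick (0,2); next start ≥ 2 → (2,3); next start ≥ 3 → (4,5); next start ≥ 5 → (5,6); next start ≥ 6 → (10,11); next start ≥ 11 → (11,16); next start ≥ 16 → (17,18).
Selected 7 jobs.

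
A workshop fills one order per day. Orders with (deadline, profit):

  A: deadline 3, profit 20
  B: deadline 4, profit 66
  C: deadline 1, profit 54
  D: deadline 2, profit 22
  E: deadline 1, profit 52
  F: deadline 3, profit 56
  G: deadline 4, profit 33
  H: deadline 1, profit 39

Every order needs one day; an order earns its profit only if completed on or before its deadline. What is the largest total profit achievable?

209

Take jobs in profit order; each goes to the latest open slot no later than its deadline.
Profit order: B=66 F=56 C=54 E=52 H=39 G=33 D=22 A=20
Assign: B→slot 4, F→slot 3, C→slot 1, E skipped, H skipped, G→slot 2, D skipped, A skipped.
Slots: [1:C] [2:G] [3:F] [4:B]
Profit = 54 + 33 + 56 + 66 = 209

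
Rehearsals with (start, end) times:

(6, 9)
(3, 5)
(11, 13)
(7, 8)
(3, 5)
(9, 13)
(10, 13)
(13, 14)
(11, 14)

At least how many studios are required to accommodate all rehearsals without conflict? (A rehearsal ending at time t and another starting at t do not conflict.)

4

The answer is the maximum number of intervals overlapping at any instant.
starts: [3, 3, 6, 7, 9, 10, 11, 11, 13]
ends:   [5, 5, 8, 9, 13, 13, 13, 14, 14]
s3→1 s3→2 e5→1 e5→0 s6→1 s7→2 e8→1 e9→0 s9→1 s10→2 s11→3 s11→4  — peak 4.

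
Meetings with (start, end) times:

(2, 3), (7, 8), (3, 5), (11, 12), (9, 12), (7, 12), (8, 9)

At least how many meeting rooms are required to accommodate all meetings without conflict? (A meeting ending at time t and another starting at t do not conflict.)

starts: [2, 3, 7, 7, 8, 9, 11]
ends:   [3, 5, 8, 9, 12, 12, 12]
s2→1 e3→0 s3→1 e5→0 s7→1 s7→2 e8→1 s8→2 e9→1 s9→2 s11→3  — peak 3.

3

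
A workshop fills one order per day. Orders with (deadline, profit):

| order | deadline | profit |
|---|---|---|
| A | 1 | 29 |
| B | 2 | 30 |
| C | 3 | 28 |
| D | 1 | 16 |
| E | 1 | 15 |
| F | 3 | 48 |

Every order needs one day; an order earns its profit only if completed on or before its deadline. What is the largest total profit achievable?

107

By profit: F(d3,48), B(d2,30), A(d1,29), C(d3,28), D(d1,16), E(d1,15)
F→slot 3; B→slot 2; A→slot 1; C skipped; D skipped; E skipped.
Profit = 29 + 30 + 48 = 107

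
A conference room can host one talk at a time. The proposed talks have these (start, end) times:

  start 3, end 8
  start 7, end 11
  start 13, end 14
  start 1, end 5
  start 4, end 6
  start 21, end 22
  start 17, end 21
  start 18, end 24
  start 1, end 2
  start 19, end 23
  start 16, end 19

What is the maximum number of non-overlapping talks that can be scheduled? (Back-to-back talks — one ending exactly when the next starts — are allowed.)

By end time: (1,2), (1,5), (4,6), (3,8), (7,11), (13,14), (16,19), (17,21), (21,22), (19,23), (18,24).
Pick (1,2); next start ≥ 2 → (4,6); next start ≥ 6 → (7,11); next start ≥ 11 → (13,14); next start ≥ 14 → (16,19); next start ≥ 19 → (21,22).
Selected 6 talks.

6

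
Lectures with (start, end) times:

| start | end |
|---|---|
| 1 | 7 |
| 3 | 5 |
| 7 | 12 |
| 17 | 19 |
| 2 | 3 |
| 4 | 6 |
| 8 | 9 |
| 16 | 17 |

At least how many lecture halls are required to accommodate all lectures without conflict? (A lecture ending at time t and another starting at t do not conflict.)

3

Count concurrent intervals with a sweep; the peak is the room count.
Events (time:±→running): 1:+→1 2:+→2 3:-→1 3:+→2 4:+→3 … peak 3.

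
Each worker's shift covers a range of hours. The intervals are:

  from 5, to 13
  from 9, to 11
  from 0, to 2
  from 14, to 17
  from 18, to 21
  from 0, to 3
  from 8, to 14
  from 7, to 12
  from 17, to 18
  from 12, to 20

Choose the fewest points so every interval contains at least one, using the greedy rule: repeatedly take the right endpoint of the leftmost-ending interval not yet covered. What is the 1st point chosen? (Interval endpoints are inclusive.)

Sorted: [0,2] [0,3] [9,11] [7,12] [5,13] [8,14] [14,17] [17,18] [12,20] [18,21]
{[0,2],[0,3]} hit by 2; {[9,11],[7,12],[5,13],[8,14]} hit by 11; {[14,17],[17,18],[12,20]} hit by 17; {[18,21]} hit by 21.
Points: 2, 11, 17, 21 (4 total).

2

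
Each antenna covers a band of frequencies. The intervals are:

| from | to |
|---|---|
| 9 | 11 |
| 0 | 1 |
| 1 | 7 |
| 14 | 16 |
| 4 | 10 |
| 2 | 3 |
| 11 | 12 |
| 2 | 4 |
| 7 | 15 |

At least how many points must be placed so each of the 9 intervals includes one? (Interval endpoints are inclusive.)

Sort by right endpoint; whenever an interval is uncovered, place a point at its right end.
Sorted: [0,1] [2,3] [2,4] [1,7] [4,10] [9,11] [11,12] [7,15] [14,16]
{[0,1]} hit by 1; {[2,3],[2,4],[1,7]} hit by 3; {[4,10],[9,11]} hit by 10; {[11,12],[7,15]} hit by 12; {[14,16]} hit by 16.
Points: 1, 3, 10, 12, 16 (5 total).

5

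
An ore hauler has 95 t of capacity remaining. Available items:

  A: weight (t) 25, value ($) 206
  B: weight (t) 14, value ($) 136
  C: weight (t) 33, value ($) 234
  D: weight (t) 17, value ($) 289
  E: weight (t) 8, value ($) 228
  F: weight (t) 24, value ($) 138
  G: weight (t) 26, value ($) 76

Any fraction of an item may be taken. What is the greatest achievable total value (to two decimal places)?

1078.82

Greedy by value/weight ratio, highest first.
Ratios (sorted): E 28.50, D 17.00, B 9.71, A 8.24, C 7.09, F 5.75, G 2.92
take E (8 @ 228); take D (17 @ 289); take B (14 @ 136); take A (25 @ 206); take 31/33 of C → 219.82. Capacity used 95/95.
Total value = 1078.82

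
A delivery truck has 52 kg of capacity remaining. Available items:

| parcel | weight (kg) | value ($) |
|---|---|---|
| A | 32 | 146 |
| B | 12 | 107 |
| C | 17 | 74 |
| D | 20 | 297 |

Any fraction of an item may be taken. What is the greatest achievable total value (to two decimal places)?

495.25

Sort by value per unit weight and fill in that order.
Order: D (297/20=14.85) > B (107/12=8.92) > A (146/32=4.56) > C (74/17=4.35)
Fill: take D (20 @ 297) → take B (12 @ 107) → take 20/32 of A → 91.25; 52/52 used.
Total value = 495.25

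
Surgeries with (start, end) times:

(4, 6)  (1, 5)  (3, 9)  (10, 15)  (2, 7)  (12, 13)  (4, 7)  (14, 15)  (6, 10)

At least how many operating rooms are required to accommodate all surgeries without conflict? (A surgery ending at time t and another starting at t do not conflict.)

Count concurrent intervals with a sweep; the peak is the room count.
Events (time:±→running): 1:+→1 2:+→2 3:+→3 4:+→4 4:+→5 … peak 5.

5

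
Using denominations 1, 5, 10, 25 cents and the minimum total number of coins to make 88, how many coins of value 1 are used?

3

Use the largest denomination that fits, subtract, and repeat.
88 − 3×25→13 − 1×10→3 − 3×1→0
Count of 1: 3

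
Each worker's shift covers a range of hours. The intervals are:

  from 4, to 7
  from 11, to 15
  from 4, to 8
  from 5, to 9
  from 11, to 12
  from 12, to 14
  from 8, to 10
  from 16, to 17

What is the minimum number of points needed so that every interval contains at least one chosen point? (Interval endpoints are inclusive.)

By right end: [4,7]  [4,8]  [5,9]  [8,10]  [11,12]  [12,14]  [11,15]  [16,17]
[4,7] uncovered → point at 7; [8,10] uncovered → point at 10; [11,12] uncovered → point at 12; [16,17] uncovered → point at 17.
Points: 7, 10, 12, 17 (4 total).

4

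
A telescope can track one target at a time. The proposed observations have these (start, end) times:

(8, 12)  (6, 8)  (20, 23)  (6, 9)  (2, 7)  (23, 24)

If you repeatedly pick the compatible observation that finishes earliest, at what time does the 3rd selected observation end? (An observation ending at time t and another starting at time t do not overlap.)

Sorted by end: (2,7)  (6,8)  (6,9)  (8,12)  (20,23)  (23,24)
take (2,7); skip (6,9); take (8,12); take (20,23); take (23,24).
Selected: (2,7) (8,12) (20,23) (23,24)

23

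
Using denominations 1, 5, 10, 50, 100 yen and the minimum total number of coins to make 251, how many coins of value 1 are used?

Greedy: take as many of the largest coin as possible, then repeat with the remainder.
251 = 2×100 + 1×50 + 1×1
Count of 1: 1

1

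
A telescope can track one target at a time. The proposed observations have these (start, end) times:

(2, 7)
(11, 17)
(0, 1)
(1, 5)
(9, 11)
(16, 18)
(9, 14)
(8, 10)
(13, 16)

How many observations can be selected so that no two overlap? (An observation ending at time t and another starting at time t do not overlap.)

5

By end time: (0,1), (1,5), (2,7), (8,10), (9,11), (9,14), (13,16), (11,17), (16,18).
Pick (0,1); next start ≥ 1 → (1,5); next start ≥ 5 → (8,10); next start ≥ 10 → (13,16); next start ≥ 16 → (16,18).
Selected 5 observations.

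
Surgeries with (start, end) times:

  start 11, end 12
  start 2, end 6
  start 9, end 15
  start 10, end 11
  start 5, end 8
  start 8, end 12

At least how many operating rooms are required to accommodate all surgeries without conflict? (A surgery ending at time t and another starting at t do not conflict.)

3

Events (time:±→running): 2:+→1 5:+→2 6:-→1 8:-→0 8:+→1 9:+→2 10:+→3 … peak 3.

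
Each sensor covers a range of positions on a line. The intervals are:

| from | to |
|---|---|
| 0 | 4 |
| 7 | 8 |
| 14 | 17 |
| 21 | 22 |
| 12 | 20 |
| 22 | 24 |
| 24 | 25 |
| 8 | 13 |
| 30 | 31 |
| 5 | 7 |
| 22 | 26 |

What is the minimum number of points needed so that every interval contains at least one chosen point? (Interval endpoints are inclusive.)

Sorted: [0,4] [5,7] [7,8] [8,13] [14,17] [12,20] [21,22] [22,24] [24,25] [22,26] [30,31]
{[0,4]} hit by 4; {[5,7],[7,8]} hit by 7; {[8,13]} hit by 13; {[14,17],[12,20]} hit by 17; {[21,22],[22,24]} hit by 22; {[24,25],[22,26]} hit by 25; {[30,31]} hit by 31.
Points: 4, 7, 13, 17, 22, 25, 31 (7 total).

7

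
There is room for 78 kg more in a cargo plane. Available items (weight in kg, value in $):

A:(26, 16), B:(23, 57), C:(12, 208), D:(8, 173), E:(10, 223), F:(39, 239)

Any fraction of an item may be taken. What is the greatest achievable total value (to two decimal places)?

Order: E (223/10=22.30) > D (173/8=21.62) > C (208/12=17.33) > F (239/39=6.13) > B (57/23=2.48) > A (16/26=0.62)
Fill: take E (10 @ 223) → take D (8 @ 173) → take C (12 @ 208) → take F (39 @ 239) → take 9/23 of B → 22.30; 78/78 used.
Total value = 865.30

865.30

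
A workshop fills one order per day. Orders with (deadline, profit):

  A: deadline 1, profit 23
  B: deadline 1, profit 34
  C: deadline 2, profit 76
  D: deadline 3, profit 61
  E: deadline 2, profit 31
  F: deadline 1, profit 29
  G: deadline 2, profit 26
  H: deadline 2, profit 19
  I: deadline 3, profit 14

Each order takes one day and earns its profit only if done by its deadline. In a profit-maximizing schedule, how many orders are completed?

3

Sort by profit descending; place each in the latest free slot ≤ its deadline.
Profit order: C=76 D=61 B=34 E=31 F=29 G=26 A=23 H=19 I=14
Assign: C→slot 2, D→slot 3, B→slot 1, E skipped, F skipped, G skipped, A skipped, H skipped, I skipped.
Slots: [1:B] [2:C] [3:D]
3 of 9 scheduled.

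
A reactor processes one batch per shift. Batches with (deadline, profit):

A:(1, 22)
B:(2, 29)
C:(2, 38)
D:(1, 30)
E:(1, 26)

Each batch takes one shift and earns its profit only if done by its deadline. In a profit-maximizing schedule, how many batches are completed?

Take jobs in profit order; each goes to the latest open slot no later than its deadline.
Profit order: C=38 D=30 B=29 E=26 A=22
Assign: C→slot 2, D→slot 1, B skipped, E skipped, A skipped.
Slots: [1:D] [2:C]
2 of 5 scheduled.

2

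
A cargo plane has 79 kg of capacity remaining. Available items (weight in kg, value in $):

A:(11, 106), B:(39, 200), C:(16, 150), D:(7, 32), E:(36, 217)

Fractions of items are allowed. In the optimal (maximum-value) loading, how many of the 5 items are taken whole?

Sort by value per unit weight and fill in that order.
Order: A (106/11=9.64) > C (150/16=9.38) > E (217/36=6.03) > B (200/39=5.13) > D (32/7=4.57)
Fill: take A (11 @ 106) → take C (16 @ 150) → take E (36 @ 217) → take 16/39 of B → 82.05; 79/79 used.
3 item(s) taken whole; one partial (take 16/39 of B).

3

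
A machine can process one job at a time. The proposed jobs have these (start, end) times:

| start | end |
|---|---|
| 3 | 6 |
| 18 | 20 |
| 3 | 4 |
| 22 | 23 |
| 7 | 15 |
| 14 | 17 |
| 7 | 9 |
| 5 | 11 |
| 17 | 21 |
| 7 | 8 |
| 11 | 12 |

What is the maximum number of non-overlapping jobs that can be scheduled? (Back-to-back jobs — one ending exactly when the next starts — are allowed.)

6

By end time: (3,4), (3,6), (7,8), (7,9), (5,11), (11,12), (7,15), (14,17), (18,20), (17,21), (22,23).
Pick (3,4); next start ≥ 4 → (7,8); next start ≥ 8 → (11,12); next start ≥ 12 → (14,17); next start ≥ 17 → (18,20); next start ≥ 20 → (22,23).
Selected 6 jobs.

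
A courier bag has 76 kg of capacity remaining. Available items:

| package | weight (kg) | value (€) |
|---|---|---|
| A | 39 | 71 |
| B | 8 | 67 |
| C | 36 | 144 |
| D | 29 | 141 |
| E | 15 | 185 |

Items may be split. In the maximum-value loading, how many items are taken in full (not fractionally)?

3

Greedy by value/weight ratio, highest first.
Order: E (185/15=12.33) > B (67/8=8.38) > D (141/29=4.86) > C (144/36=4.00) > A (71/39=1.82)
Fill: take E (15 @ 185) → take B (8 @ 67) → take D (29 @ 141) → take 24/36 of C → 96.00; 76/76 used.
3 item(s) taken whole; one partial (take 24/36 of C).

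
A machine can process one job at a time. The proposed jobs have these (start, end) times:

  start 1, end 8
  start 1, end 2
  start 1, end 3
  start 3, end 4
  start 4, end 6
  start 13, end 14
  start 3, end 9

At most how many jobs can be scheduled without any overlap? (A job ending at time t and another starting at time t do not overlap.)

By end time: (1,2), (1,3), (3,4), (4,6), (1,8), (3,9), (13,14).
Pick (1,2); next start ≥ 2 → (3,4); next start ≥ 4 → (4,6); next start ≥ 6 → (13,14).
Selected 4 jobs.

4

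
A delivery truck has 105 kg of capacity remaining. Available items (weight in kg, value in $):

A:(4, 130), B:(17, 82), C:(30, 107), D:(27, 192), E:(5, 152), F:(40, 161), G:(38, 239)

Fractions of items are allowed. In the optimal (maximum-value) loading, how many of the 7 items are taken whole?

5

Greedy by value/weight ratio, highest first.
Order: A (130/4=32.50) > E (152/5=30.40) > D (192/27=7.11) > G (239/38=6.29) > B (82/17=4.82) > F (161/40=4.03) > C (107/30=3.57)
Fill: take A (4 @ 130) → take E (5 @ 152) → take D (27 @ 192) → take G (38 @ 239) → take B (17 @ 82) → take 14/40 of F → 56.35; 105/105 used.
5 item(s) taken whole; one partial (take 14/40 of F).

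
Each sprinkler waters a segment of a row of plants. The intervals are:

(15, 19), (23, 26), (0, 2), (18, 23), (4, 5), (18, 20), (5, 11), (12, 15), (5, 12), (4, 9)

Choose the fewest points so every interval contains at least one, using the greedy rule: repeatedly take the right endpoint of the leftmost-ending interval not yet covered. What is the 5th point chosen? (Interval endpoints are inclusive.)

26

Sort by right endpoint; whenever an interval is uncovered, place a point at its right end.
By right end: [0,2]  [4,5]  [4,9]  [5,11]  [5,12]  [12,15]  [15,19]  [18,20]  [18,23]  [23,26]
[0,2] uncovered → point at 2; [4,5] uncovered → point at 5; [12,15] uncovered → point at 15; [18,20] uncovered → point at 20; [23,26] uncovered → point at 26.
Points: 2, 5, 15, 20, 26 (5 total).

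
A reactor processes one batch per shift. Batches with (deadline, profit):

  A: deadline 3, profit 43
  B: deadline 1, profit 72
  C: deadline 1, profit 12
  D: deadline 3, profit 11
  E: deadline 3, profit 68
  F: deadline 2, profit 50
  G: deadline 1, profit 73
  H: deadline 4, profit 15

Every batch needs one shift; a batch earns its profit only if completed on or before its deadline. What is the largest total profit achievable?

Sort by profit descending; place each in the latest free slot ≤ its deadline.
Profit order: G=73 B=72 E=68 F=50 A=43 H=15 C=12 D=11
Assign: G→slot 1, B skipped, E→slot 3, F→slot 2, A skipped, H→slot 4, C skipped, D skipped.
Slots: [1:G] [2:F] [3:E] [4:H]
Profit = 73 + 50 + 68 + 15 = 206

206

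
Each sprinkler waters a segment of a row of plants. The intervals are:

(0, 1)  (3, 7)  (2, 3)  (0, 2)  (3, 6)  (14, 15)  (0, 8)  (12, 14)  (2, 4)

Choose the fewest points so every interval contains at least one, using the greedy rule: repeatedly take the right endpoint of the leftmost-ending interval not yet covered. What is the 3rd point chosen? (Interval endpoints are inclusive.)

Sort by right endpoint; whenever an interval is uncovered, place a point at its right end.
Sorted: [0,1] [0,2] [2,3] [2,4] [3,6] [3,7] [0,8] [12,14] [14,15]
{[0,1],[0,2]} hit by 1; {[2,3],[2,4],[3,6],[3,7],[0,8]} hit by 3; {[12,14],[14,15]} hit by 14.
Points: 1, 3, 14 (3 total).

14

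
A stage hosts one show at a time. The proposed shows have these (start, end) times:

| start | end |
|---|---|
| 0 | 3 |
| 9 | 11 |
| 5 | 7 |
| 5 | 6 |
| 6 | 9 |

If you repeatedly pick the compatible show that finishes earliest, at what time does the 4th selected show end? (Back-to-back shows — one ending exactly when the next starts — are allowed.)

11

By end time: (0,3), (5,6), (5,7), (6,9), (9,11).
Pick (0,3); next start ≥ 3 → (5,6); next start ≥ 6 → (6,9); next start ≥ 9 → (9,11).
Selected: (0,3) (5,6) (6,9) (9,11)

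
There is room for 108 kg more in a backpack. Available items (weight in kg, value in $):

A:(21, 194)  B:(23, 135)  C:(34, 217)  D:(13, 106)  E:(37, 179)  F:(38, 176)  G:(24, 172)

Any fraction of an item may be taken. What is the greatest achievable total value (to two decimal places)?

Sort by value per unit weight and fill in that order.
Ratios (sorted): A 9.24, D 8.15, G 7.17, C 6.38, B 5.87, E 4.84, F 4.63
take A (21 @ 194); take D (13 @ 106); take G (24 @ 172); take C (34 @ 217); take 16/23 of B → 93.91. Capacity used 108/108.
Total value = 782.91

782.91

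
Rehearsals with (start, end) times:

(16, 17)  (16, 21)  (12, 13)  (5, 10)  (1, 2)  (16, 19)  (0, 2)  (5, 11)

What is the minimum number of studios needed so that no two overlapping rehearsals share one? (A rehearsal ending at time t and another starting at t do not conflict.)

The answer is the maximum number of intervals overlapping at any instant.
starts: [0, 1, 5, 5, 12, 16, 16, 16]
ends:   [2, 2, 10, 11, 13, 17, 19, 21]
s0→1 s1→2 e2→1 e2→0 s5→1 s5→2 e10→1 e11→0 s12→1 e13→0 s16→1 s16→2 s16→3  — peak 3.

3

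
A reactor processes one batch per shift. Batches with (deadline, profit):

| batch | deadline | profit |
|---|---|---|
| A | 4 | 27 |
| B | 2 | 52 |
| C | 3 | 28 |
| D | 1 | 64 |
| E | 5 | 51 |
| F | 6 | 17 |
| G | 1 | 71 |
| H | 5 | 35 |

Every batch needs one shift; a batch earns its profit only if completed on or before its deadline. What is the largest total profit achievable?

Profit order: G=71 D=64 B=52 E=51 H=35 C=28 A=27 F=17
Assign: G→slot 1, D skipped, B→slot 2, E→slot 5, H→slot 4, C→slot 3, A skipped, F→slot 6.
Slots: [1:G] [2:B] [3:C] [4:H] [5:E] [6:F]
Profit = 71 + 52 + 28 + 35 + 51 + 17 = 254

254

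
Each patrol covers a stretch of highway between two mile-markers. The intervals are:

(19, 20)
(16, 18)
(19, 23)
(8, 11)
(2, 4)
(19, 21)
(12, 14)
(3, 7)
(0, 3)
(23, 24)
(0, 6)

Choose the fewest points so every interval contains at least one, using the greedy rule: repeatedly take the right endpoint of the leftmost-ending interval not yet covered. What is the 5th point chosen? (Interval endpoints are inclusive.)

20

Sorted: [0,3] [2,4] [0,6] [3,7] [8,11] [12,14] [16,18] [19,20] [19,21] [19,23] [23,24]
{[0,3],[2,4],[0,6],[3,7]} hit by 3; {[8,11]} hit by 11; {[12,14]} hit by 14; {[16,18]} hit by 18; {[19,20],[19,21],[19,23]} hit by 20; {[23,24]} hit by 24.
Points: 3, 11, 14, 18, 20, 24 (6 total).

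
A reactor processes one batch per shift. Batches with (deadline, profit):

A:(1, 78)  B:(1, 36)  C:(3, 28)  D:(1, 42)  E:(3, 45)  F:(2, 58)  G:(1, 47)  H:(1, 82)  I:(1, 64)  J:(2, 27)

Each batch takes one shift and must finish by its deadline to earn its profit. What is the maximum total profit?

By profit: H(d1,82), A(d1,78), I(d1,64), F(d2,58), G(d1,47), E(d3,45), D(d1,42), B(d1,36), C(d3,28), J(d2,27)
H→slot 1; A skipped; I skipped; F→slot 2; G skipped; E→slot 3; D skipped; B skipped; C skipped; J skipped.
Profit = 82 + 58 + 45 = 185

185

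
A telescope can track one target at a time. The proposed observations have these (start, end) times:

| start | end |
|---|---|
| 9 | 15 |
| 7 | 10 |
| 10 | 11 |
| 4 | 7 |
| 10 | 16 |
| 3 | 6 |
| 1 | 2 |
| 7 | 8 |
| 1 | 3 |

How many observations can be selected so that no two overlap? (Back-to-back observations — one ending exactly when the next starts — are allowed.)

4

By end time: (1,2), (1,3), (3,6), (4,7), (7,8), (7,10), (10,11), (9,15), (10,16).
Pick (1,2); next start ≥ 2 → (3,6); next start ≥ 6 → (7,8); next start ≥ 8 → (10,11).
Selected 4 observations.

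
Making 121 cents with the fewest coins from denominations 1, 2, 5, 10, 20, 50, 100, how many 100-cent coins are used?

Greedy: take as many of the largest coin as possible, then repeat with the remainder.
121 − 1×100→21 − 1×20→1 − 1×1→0
Count of 100: 1

1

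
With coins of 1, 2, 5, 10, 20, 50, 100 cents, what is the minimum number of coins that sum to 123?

Greedy: take as many of the largest coin as possible, then repeat with the remainder.
123 − 1×100→23 − 1×20→3 − 1×2→1 − 1×1→0
Total coins = 1 + 1 + 1 + 1 = 4

4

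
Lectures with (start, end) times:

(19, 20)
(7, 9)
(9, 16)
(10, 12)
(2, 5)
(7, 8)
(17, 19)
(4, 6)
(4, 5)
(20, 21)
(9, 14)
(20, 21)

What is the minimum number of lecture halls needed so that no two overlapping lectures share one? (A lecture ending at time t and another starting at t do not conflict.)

3

The answer is the maximum number of intervals overlapping at any instant.
starts: [2, 4, 4, 7, 7, 9, 9, 10, 17, 19, 20, 20]
ends:   [5, 5, 6, 8, 9, 12, 14, 16, 19, 20, 21, 21]
s2→1 s4→2 s4→3  — peak 3.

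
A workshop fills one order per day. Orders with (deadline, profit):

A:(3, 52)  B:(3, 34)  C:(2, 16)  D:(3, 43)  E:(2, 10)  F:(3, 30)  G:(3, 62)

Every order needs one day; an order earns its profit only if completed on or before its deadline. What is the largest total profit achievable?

157

Sort by profit descending; place each in the latest free slot ≤ its deadline.
By profit: G(d3,62), A(d3,52), D(d3,43), B(d3,34), F(d3,30), C(d2,16), E(d2,10)
G→slot 3; A→slot 2; D→slot 1; B skipped; F skipped; C skipped; E skipped.
Profit = 43 + 52 + 62 = 157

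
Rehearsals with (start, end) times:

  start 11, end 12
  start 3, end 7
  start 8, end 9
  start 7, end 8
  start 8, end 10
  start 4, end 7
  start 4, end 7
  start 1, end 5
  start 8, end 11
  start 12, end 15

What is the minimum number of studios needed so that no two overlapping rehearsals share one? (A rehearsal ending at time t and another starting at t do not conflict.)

Count concurrent intervals with a sweep; the peak is the room count.
Events (time:±→running): 1:+→1 3:+→2 4:+→3 4:+→4 … peak 4.

4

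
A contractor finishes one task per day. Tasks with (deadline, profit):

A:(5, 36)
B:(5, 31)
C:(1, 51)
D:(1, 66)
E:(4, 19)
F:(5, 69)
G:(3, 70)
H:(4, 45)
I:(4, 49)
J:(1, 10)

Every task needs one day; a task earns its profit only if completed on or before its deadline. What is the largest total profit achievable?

299

Take jobs in profit order; each goes to the latest open slot no later than its deadline.
By profit: G(d3,70), F(d5,69), D(d1,66), C(d1,51), I(d4,49), H(d4,45), A(d5,36), B(d5,31), E(d4,19), J(d1,10)
G→slot 3; F→slot 5; D→slot 1; C skipped; I→slot 4; H→slot 2; A skipped; B skipped; E skipped; J skipped.
Profit = 66 + 45 + 70 + 49 + 69 = 299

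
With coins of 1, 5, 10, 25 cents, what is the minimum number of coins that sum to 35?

35 − 1×25→10 − 1×10→0
Total coins = 1 + 1 = 2

2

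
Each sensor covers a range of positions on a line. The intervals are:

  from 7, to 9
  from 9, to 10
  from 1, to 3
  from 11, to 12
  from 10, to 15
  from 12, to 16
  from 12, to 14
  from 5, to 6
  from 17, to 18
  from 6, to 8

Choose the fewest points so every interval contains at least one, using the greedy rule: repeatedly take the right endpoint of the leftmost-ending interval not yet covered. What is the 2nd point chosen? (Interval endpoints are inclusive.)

Process intervals by earliest right end; each time one isn't hit yet, stab at its right endpoint.
By right end: [1,3]  [5,6]  [6,8]  [7,9]  [9,10]  [11,12]  [12,14]  [10,15]  [12,16]  [17,18]
[1,3] uncovered → point at 3; [5,6] uncovered → point at 6; [7,9] uncovered → point at 9; [11,12] uncovered → point at 12; [17,18] uncovered → point at 18.
Points: 3, 6, 9, 12, 18 (5 total).

6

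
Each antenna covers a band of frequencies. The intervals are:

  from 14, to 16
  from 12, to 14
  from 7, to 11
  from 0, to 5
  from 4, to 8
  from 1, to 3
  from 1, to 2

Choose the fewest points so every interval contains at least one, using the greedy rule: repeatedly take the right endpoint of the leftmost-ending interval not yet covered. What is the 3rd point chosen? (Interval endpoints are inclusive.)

Sorted: [1,2] [1,3] [0,5] [4,8] [7,11] [12,14] [14,16]
{[1,2],[1,3],[0,5]} hit by 2; {[4,8],[7,11]} hit by 8; {[12,14],[14,16]} hit by 14.
Points: 2, 8, 14 (3 total).

14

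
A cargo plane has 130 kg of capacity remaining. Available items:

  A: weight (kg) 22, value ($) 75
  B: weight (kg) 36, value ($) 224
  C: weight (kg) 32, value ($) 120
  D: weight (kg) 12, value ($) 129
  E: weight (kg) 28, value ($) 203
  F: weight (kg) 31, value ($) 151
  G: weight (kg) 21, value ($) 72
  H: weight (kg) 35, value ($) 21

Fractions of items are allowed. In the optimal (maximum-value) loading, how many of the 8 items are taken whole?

4

Greedy by value/weight ratio, highest first.
Ratios (sorted): D 10.75, E 7.25, B 6.22, F 4.87, C 3.75, G 3.43, A 3.41, H 0.60
take D (12 @ 129); take E (28 @ 203); take B (36 @ 224); take F (31 @ 151); take 23/32 of C → 86.25. Capacity used 130/130.
4 item(s) taken whole; one partial (take 23/32 of C).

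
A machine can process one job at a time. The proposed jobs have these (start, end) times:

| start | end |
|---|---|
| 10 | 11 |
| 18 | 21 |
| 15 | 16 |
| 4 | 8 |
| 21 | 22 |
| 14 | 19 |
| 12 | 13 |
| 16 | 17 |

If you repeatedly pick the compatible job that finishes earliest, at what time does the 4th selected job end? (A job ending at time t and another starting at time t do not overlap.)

Greedy by earliest finish: after sorting by end time, pick each interval compatible with the last pick.
Sorted by end: (4,8)  (10,11)  (12,13)  (15,16)  (16,17)  (14,19)  (18,21)  (21,22)
take (4,8); take (10,11); take (12,13); take (15,16); take (16,17); skip (14,19); take (18,21); take (21,22).
Selected: (4,8) (10,11) (12,13) (15,16) (16,17) (18,21) (21,22)

16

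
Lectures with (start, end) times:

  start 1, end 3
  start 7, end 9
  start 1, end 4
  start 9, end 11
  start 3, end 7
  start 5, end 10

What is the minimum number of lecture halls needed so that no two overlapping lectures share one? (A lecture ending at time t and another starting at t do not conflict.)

2

Count concurrent intervals with a sweep; the peak is the room count.
starts: [1, 1, 3, 5, 7, 9]
ends:   [3, 4, 7, 9, 10, 11]
s1→1 s1→2  — peak 2.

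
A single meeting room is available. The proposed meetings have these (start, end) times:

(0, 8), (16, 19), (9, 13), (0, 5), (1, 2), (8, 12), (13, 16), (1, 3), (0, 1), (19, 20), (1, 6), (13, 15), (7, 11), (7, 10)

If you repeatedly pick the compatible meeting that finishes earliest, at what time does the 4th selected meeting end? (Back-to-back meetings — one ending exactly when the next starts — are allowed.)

15

Sorted by end: (0,1)  (1,2)  (1,3)  (0,5)  (1,6)  (0,8)  (7,10)  (7,11)  (8,12)  (9,13)  (13,15)  (13,16)  (16,19)  (19,20)
take (0,1); take (1,2); skip (1,3); take (7,10); skip (9,13); take (13,15); take (16,19); take (19,20).
Selected: (0,1) (1,2) (7,10) (13,15) (16,19) (19,20)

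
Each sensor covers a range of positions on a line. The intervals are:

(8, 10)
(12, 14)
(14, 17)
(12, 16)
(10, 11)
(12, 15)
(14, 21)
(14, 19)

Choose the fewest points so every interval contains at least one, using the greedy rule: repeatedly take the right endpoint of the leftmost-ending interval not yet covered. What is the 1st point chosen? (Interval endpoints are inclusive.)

10

By right end: [8,10]  [10,11]  [12,14]  [12,15]  [12,16]  [14,17]  [14,19]  [14,21]
[8,10] uncovered → point at 10; [12,14] uncovered → point at 14.
Points: 10, 14 (2 total).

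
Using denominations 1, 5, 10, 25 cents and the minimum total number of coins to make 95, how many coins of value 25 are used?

95 − 3×25→20 − 2×10→0
Count of 25: 3

3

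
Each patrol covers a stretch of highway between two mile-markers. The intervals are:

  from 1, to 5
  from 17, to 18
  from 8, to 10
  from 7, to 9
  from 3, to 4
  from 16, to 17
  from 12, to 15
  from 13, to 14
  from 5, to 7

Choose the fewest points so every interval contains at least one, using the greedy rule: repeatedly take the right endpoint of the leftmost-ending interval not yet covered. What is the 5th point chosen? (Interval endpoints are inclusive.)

Process intervals by earliest right end; each time one isn't hit yet, stab at its right endpoint.
Sorted: [3,4] [1,5] [5,7] [7,9] [8,10] [13,14] [12,15] [16,17] [17,18]
{[3,4],[1,5]} hit by 4; {[5,7],[7,9]} hit by 7; {[8,10]} hit by 10; {[13,14],[12,15]} hit by 14; {[16,17],[17,18]} hit by 17.
Points: 4, 7, 10, 14, 17 (5 total).

17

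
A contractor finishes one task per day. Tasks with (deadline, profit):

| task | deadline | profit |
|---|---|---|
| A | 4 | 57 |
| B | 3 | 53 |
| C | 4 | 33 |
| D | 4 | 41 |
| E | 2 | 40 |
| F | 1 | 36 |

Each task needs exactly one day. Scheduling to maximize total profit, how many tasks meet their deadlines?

Profit order: A=57 B=53 D=41 E=40 F=36 C=33
Assign: A→slot 4, B→slot 3, D→slot 2, E→slot 1, F skipped, C skipped.
Slots: [1:E] [2:D] [3:B] [4:A]
4 of 6 scheduled.

4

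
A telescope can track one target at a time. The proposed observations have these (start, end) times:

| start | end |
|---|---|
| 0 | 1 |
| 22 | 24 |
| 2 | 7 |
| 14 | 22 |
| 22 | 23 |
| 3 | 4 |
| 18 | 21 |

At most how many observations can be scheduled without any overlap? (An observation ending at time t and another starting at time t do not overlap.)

Order by finish time; keep every interval that doesn't clash with the previous kept one.
Sorted by end: (0,1)  (3,4)  (2,7)  (18,21)  (14,22)  (22,23)  (22,24)
take (0,1); take (3,4); take (18,21); take (22,23).
Selected 4 observations.

4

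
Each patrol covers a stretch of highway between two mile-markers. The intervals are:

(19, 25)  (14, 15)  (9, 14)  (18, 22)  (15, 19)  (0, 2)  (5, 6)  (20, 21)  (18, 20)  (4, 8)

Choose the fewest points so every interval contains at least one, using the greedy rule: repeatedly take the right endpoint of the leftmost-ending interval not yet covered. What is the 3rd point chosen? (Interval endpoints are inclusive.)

14

Process intervals by earliest right end; each time one isn't hit yet, stab at its right endpoint.
By right end: [0,2]  [5,6]  [4,8]  [9,14]  [14,15]  [15,19]  [18,20]  [20,21]  [18,22]  [19,25]
[0,2] uncovered → point at 2; [5,6] uncovered → point at 6; [9,14] uncovered → point at 14; [15,19] uncovered → point at 19; [20,21] uncovered → point at 21.
Points: 2, 6, 14, 19, 21 (5 total).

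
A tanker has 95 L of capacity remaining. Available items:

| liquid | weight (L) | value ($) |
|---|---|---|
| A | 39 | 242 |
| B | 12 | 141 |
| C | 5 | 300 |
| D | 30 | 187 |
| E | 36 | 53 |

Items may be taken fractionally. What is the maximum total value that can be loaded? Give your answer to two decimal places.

883.25

Sort by value per unit weight and fill in that order.
Ratios (sorted): C 60.00, B 11.75, D 6.23, A 6.21, E 1.47
take C (5 @ 300); take B (12 @ 141); take D (30 @ 187); take A (39 @ 242); take 9/36 of E → 13.25. Capacity used 95/95.
Total value = 883.25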